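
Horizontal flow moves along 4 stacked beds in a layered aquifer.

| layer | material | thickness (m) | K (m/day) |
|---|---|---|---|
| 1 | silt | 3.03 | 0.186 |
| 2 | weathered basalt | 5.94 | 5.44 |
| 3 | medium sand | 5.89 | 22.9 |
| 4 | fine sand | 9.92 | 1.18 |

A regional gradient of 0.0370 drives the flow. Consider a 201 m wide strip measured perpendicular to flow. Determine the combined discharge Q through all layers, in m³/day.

Flow is parallel to layering, so each bed carries its own Darcy discharge and the transmissivities add.
Σ(K_i·b_i) = 0.186×3.03 + 5.44×5.94 + 22.9×5.89 + 1.18×9.92 = 179.5 m²/day.
Hydraulic gradient i = 0.0370.
Q = Σ(K_i·b_i) · W · i = 179.5 × 201 × 0.03700 = 1335 m³/day.

1330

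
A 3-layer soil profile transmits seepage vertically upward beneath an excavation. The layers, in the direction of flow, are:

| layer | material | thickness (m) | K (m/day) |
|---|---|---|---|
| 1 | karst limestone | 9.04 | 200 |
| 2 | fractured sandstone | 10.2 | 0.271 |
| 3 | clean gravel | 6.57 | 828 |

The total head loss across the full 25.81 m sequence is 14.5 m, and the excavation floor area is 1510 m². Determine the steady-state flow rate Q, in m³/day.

Flow is perpendicular to layering, so the layers act in series and the equivalent K is the thickness-weighted harmonic mean.
Total thickness L = 9.04 + 10.2 + 6.57 = 25.81 m.
Σ(b_i/K_i) = 9.04/200 + 10.2/0.271 + 6.57/828 = 37.69 d.
K_eq = L / Σ(b_i/K_i) = 25.81 / 37.69 = 0.6848 m/day.
Q = K_eq · A · (Δh/L) = 0.6848 × 1510 × (14.5/25.81) = 580.9 m³/day.

581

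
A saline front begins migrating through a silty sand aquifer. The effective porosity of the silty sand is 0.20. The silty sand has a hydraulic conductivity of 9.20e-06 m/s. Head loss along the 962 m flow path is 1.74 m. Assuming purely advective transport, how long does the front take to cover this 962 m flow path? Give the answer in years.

Convert K: 9.20e-06 m/s × 86400 = 0.7949 m/day.
Hydraulic gradient i = Δh / L = 1.74 / 962 = 0.001809.
Darcy flux q = K · i = 0.7949 × 0.001809 = 0.001438 m/day.
Seepage velocity v = q / n_e = 0.001438 / 0.20 = 0.007189 m/day.
Travel time t = L / v = 962 / 0.007189 = 1.338e+05 days = 366.4 years.

366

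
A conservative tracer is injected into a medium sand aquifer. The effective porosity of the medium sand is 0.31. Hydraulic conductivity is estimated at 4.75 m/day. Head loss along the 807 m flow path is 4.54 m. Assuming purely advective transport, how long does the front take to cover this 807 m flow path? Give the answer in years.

Hydraulic gradient i = Δh / L = 4.54 / 807 = 0.005626.
Darcy flux q = K · i = 4.750 × 0.005626 = 0.02672 m/day.
Seepage velocity v = q / n_e = 0.02672 / 0.31 = 0.08620 m/day.
Travel time t = L / v = 807 / 0.08620 = 9362 days = 25.63 years.

25.6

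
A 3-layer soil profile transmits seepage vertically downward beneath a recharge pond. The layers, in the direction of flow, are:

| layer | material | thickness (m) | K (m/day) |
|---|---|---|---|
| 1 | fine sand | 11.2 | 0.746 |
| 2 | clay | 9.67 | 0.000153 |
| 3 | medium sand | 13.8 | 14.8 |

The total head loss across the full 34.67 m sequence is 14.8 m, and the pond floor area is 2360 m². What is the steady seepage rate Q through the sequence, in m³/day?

0.552

Flow is perpendicular to layering, so the layers act in series and the equivalent K is the thickness-weighted harmonic mean.
Total thickness L = 11.2 + 9.67 + 13.8 = 34.67 m.
Σ(b_i/K_i) = 11.2/0.746 + 9.67/0.000153 + 13.8/14.8 = 63219 d.
K_eq = L / Σ(b_i/K_i) = 34.67 / 63219 = 0.0005484 m/day.
Q = K_eq · A · (Δh/L) = 0.0005484 × 2360 × (14.8/34.67) = 0.5525 m³/day.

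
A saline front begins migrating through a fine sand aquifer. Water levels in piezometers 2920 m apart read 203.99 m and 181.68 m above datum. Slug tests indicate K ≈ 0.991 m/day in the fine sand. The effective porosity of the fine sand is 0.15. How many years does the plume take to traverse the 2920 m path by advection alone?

Hydraulic gradient i = (203.99 − 181.68) / 2920 = 22.31 / 2920 = 0.007640.
Darcy flux q = K · i = 0.9910 × 0.007640 = 0.007572 m/day.
Seepage velocity v = q / n_e = 0.007572 / 0.15 = 0.05048 m/day.
Travel time t = L / v = 2920 / 0.05048 = 57847 days = 158.4 years.

158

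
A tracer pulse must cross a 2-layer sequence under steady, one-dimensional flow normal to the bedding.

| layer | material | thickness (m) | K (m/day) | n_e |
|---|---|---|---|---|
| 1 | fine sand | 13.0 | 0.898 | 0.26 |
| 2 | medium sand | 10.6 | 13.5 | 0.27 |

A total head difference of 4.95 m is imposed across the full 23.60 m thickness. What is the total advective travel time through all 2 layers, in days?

19.2

With flow normal to the layers, continuity requires the same specific discharge q through every layer.
Σ(b_i/K_i) = 13.0/0.898 + 10.6/13.5 = 15.26 d.
q = Δh / Σ(b_i/K_i) = 4.95 / 15.26 = 0.3243 m/day.
In each layer the seepage velocity is v_i = q/n_i, so the layer transit time is t_i = b_i·n_i / q:
  layer 1 (fine sand): t_1 = 13.0 × 0.26 / 0.3243 = 10.42 d
  layer 2 (medium sand): t_2 = 10.6 × 0.27 / 0.3243 = 8.824 d
Total t = Σ t_i = 19.25 days.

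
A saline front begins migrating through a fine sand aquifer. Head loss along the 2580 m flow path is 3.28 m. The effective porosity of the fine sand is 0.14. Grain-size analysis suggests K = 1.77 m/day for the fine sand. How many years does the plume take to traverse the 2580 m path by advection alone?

439

Hydraulic gradient i = Δh / L = 3.28 / 2580 = 0.001271.
Darcy flux q = K · i = 1.770 × 0.001271 = 0.002250 m/day.
Seepage velocity v = q / n_e = 0.002250 / 0.14 = 0.01607 m/day.
Travel time t = L / v = 2580 / 0.01607 = 1.605e+05 days = 439.5 years.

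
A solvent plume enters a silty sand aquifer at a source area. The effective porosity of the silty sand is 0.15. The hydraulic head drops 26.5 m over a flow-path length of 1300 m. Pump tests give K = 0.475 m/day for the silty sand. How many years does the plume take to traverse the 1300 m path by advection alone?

55.1

Hydraulic gradient i = Δh / L = 26.5 / 1300 = 0.02038.
Darcy flux q = K · i = 0.4750 × 0.02038 = 0.009683 m/day.
Seepage velocity v = q / n_e = 0.009683 / 0.15 = 0.06455 m/day.
Travel time t = L / v = 1300 / 0.06455 = 20139 days = 55.14 years.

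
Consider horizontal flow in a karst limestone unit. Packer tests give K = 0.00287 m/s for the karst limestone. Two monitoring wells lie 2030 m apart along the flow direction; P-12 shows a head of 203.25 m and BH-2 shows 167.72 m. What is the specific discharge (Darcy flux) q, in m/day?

4.34

Convert K: 0.00287 m/s × 86400 = 248.0 m/day.
Hydraulic gradient i = (203.25 − 167.72) / 2030 = 35.53 / 2030 = 0.01750.
Specific discharge q = K · i = 248.0 × 0.01750 = 4.340 m/day.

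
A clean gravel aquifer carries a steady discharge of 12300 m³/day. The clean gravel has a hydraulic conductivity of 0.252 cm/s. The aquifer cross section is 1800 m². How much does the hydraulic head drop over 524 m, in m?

16.4

Convert K: 0.252 cm/s × 864 = 217.7 m/day.
From Q = K·A·i, i = Q / (K·A) = 12300 / (217.7 × 1800) = 0.03138.
Head loss Δh = i · L = 0.03138 × 524 = 16.45 m.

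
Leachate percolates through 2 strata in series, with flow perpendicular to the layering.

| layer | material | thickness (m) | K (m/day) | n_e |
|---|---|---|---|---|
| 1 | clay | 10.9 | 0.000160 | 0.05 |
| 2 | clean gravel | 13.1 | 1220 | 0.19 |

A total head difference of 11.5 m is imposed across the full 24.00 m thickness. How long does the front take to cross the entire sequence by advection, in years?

With flow normal to the layers, continuity requires the same specific discharge q through every layer.
Σ(b_i/K_i) = 10.9/0.000160 + 13.1/1220 = 68125 d.
q = Δh / Σ(b_i/K_i) = 11.5 / 68125 = 0.0001688 m/day.
In each layer the seepage velocity is v_i = q/n_i, so the layer transit time is t_i = b_i·n_i / q:
  layer 1 (clay): t_1 = 10.9 × 0.05 / 0.0001688 = 3229 d
  layer 2 (clean gravel): t_2 = 13.1 × 0.19 / 0.0001688 = 14745 d
Total t = Σ t_i = 17973 days = 49.21 years.

49.2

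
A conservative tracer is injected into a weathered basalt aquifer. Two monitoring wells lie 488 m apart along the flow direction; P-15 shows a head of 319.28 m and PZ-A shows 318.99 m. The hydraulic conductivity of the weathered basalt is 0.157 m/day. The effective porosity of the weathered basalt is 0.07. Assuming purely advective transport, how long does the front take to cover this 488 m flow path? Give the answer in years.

Hydraulic gradient i = (319.28 − 318.99) / 488 = 0.29 / 488 = 0.0005943.
Darcy flux q = K · i = 0.1570 × 0.0005943 = 9.330e-05 m/day.
Seepage velocity v = q / n_e = 9.330e-05 / 0.07 = 0.001333 m/day.
Travel time t = L / v = 488 / 0.001333 = 3.661e+05 days = 1002 years.

1000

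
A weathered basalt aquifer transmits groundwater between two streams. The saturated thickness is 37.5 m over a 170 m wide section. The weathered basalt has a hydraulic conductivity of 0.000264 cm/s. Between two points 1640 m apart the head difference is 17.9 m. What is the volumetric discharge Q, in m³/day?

15.9

Convert K: 0.000264 cm/s × 864 = 0.2281 m/day.
Cross-sectional area A = 170 × 37.5 = 6375 m².
Hydraulic gradient i = Δh / L = 17.9 / 1640 = 0.01091.
Darcy's law: Q = K · A · i = 0.2281 × 6375 × 0.01091 = 15.87 m³/day.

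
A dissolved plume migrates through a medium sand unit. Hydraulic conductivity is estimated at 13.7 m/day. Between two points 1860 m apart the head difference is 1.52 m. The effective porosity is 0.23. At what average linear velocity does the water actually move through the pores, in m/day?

0.0487

Hydraulic gradient i = Δh / L = 1.52 / 1860 = 0.0008172.
Darcy flux q = K · i = 13.70 × 0.0008172 = 0.01120 m/day.
Seepage velocity v = q / n_e = 0.01120 / 0.23 = 0.04868 m/day.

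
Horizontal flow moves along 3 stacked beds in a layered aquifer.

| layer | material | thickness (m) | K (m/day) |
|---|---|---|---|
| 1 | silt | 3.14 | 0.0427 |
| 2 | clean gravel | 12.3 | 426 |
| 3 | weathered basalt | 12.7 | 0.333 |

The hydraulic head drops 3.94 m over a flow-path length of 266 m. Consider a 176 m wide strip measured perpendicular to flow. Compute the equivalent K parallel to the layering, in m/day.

186

Flow is parallel to layering, so each bed carries its own Darcy discharge and the transmissivities add.
Σ(K_i·b_i) = 0.0427×3.14 + 426×12.3 + 0.333×12.7 = 5244 m²/day.
Total thickness b = 28.14 m, so K_eq = Σ(K_i·b_i)/b = 186.4 m/day.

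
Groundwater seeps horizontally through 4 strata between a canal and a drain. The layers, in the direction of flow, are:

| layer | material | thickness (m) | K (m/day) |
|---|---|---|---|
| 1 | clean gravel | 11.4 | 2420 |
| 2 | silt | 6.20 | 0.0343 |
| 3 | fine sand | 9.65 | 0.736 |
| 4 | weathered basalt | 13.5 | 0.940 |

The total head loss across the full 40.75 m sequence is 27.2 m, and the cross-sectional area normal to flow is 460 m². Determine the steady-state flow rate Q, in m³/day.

60.1

Flow is perpendicular to layering, so the layers act in series and the equivalent K is the thickness-weighted harmonic mean.
Total thickness L = 11.4 + 6.20 + 9.65 + 13.5 = 40.75 m.
Σ(b_i/K_i) = 11.4/2420 + 6.20/0.0343 + 9.65/0.736 + 13.5/0.940 = 208.2 d.
K_eq = L / Σ(b_i/K_i) = 40.75 / 208.2 = 0.1957 m/day.
Q = K_eq · A · (Δh/L) = 0.1957 × 460 × (27.2/40.75) = 60.09 m³/day.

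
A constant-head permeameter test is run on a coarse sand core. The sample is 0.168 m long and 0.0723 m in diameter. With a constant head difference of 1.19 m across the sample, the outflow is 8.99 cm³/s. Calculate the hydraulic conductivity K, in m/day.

Cross-sectional area A = π·(d/2)² = π × (0.0723/2)² = 0.004106 m².
Convert discharge: 8.99 cm³/s = 8.990e-06 m³/s.
Darcy's law rearranged: K = Q·L / (A·Δh) = 8.990e-06 × 0.168 / (0.004106 × 1.19) = 0.0003091 m/s = 26.71 m/day.

26.7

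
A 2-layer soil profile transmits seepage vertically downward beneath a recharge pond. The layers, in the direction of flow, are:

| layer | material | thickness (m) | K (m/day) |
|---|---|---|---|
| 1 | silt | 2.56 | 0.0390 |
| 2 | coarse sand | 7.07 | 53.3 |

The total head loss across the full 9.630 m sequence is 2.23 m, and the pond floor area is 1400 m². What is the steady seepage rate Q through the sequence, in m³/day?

47.5

Flow is perpendicular to layering, so the layers act in series and the equivalent K is the thickness-weighted harmonic mean.
Total thickness L = 2.56 + 7.07 = 9.630 m.
Σ(b_i/K_i) = 2.56/0.0390 + 7.07/53.3 = 65.77 d.
K_eq = L / Σ(b_i/K_i) = 9.630 / 65.77 = 0.1464 m/day.
Q = K_eq · A · (Δh/L) = 0.1464 × 1400 × (2.23/9.630) = 47.47 m³/day.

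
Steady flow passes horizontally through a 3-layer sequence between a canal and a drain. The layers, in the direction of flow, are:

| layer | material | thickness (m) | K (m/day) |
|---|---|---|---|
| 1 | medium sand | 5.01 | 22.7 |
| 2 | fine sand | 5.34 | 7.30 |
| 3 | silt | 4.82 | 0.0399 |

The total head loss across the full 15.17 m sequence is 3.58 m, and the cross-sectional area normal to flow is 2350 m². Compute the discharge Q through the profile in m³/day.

69.1

Flow is perpendicular to layering, so the layers act in series and the equivalent K is the thickness-weighted harmonic mean.
Total thickness L = 5.01 + 5.34 + 4.82 = 15.17 m.
Σ(b_i/K_i) = 5.01/22.7 + 5.34/7.30 + 4.82/0.0399 = 121.8 d.
K_eq = L / Σ(b_i/K_i) = 15.17 / 121.8 = 0.1246 m/day.
Q = K_eq · A · (Δh/L) = 0.1246 × 2350 × (3.58/15.17) = 69.10 m³/day.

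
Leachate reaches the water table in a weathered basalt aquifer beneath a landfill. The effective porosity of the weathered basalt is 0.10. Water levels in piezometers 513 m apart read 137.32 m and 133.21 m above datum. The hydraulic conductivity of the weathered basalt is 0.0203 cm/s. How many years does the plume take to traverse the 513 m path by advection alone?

1.00

Convert K: 0.0203 cm/s × 864 = 17.54 m/day.
Hydraulic gradient i = (137.32 − 133.21) / 513 = 4.11 / 513 = 0.008012.
Darcy flux q = K · i = 17.54 × 0.008012 = 0.1405 m/day.
Seepage velocity v = q / n_e = 0.1405 / 0.10 = 1.405 m/day.
Travel time t = L / v = 513 / 1.405 = 365.1 days = 0.9995 years.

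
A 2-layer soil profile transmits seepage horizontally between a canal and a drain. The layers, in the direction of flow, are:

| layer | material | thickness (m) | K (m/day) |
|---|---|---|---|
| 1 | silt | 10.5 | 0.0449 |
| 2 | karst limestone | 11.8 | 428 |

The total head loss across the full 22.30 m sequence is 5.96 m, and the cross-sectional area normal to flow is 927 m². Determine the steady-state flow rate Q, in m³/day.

Flow is perpendicular to layering, so the layers act in series and the equivalent K is the thickness-weighted harmonic mean.
Total thickness L = 10.5 + 11.8 = 22.30 m.
Σ(b_i/K_i) = 10.5/0.0449 + 11.8/428 = 233.9 d.
K_eq = L / Σ(b_i/K_i) = 22.30 / 233.9 = 0.09535 m/day.
Q = K_eq · A · (Δh/L) = 0.09535 × 927 × (5.96/22.30) = 23.62 m³/day.

23.6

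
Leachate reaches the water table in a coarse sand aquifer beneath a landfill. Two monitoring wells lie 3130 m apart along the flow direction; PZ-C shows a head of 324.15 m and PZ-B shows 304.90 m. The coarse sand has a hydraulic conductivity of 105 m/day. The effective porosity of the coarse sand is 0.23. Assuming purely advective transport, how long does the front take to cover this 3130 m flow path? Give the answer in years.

3.05

Hydraulic gradient i = (324.15 − 304.90) / 3130 = 19.25 / 3130 = 0.006150.
Darcy flux q = K · i = 105.0 × 0.006150 = 0.6458 m/day.
Seepage velocity v = q / n_e = 0.6458 / 0.23 = 2.808 m/day.
Travel time t = L / v = 3130 / 2.808 = 1115 days = 3.052 years.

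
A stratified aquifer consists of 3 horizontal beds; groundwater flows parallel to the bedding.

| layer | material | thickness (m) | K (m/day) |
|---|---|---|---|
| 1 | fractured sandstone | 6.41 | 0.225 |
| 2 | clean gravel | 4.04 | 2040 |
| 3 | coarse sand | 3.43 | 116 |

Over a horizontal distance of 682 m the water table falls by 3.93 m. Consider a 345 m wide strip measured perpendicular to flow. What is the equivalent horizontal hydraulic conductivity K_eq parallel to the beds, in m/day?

623

Flow is parallel to layering, so each bed carries its own Darcy discharge and the transmissivities add.
Σ(K_i·b_i) = 0.225×6.41 + 2040×4.04 + 116×3.43 = 8641 m²/day.
Total thickness b = 13.88 m, so K_eq = Σ(K_i·b_i)/b = 622.5 m/day.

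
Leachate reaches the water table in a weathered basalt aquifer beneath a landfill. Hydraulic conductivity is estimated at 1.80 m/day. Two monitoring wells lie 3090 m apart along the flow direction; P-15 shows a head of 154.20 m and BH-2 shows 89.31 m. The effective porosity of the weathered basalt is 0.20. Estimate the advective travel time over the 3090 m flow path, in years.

44.8

Hydraulic gradient i = (154.20 − 89.31) / 3090 = 64.89 / 3090 = 0.02100.
Darcy flux q = K · i = 1.800 × 0.02100 = 0.03780 m/day.
Seepage velocity v = q / n_e = 0.03780 / 0.20 = 0.1890 m/day.
Travel time t = L / v = 3090 / 0.1890 = 16349 days = 44.76 years.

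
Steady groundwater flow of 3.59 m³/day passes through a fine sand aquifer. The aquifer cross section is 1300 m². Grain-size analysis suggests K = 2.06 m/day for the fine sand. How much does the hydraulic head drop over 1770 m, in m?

From Q = K·A·i, i = Q / (K·A) = 3.59 / (2.060 × 1300) = 0.001341.
Head loss Δh = i · L = 0.001341 × 1770 = 2.373 m.

2.37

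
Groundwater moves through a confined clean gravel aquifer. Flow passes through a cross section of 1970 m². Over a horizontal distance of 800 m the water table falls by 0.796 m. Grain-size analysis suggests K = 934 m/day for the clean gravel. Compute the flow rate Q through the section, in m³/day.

Hydraulic gradient i = Δh / L = 0.796 / 800 = 0.0009950.
Darcy's law: Q = K · A · i = 934.0 × 1970 × 0.0009950 = 1831 m³/day.

1830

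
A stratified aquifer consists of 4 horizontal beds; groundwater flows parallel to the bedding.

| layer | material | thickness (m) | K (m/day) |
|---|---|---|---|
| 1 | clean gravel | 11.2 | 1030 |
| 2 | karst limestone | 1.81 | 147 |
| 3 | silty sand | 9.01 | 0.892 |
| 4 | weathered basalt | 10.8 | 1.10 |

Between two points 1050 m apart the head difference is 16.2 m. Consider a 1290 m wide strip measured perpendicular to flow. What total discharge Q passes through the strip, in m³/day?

235000

Flow is parallel to layering, so each bed carries its own Darcy discharge and the transmissivities add.
Σ(K_i·b_i) = 1030×11.2 + 147×1.81 + 0.892×9.01 + 1.10×10.8 = 11822 m²/day.
Hydraulic gradient i = Δh / L = 16.2 / 1050 = 0.01543.
Q = Σ(K_i·b_i) · W · i = 11822 × 1290 × 0.01543 = 2.353e+05 m³/day.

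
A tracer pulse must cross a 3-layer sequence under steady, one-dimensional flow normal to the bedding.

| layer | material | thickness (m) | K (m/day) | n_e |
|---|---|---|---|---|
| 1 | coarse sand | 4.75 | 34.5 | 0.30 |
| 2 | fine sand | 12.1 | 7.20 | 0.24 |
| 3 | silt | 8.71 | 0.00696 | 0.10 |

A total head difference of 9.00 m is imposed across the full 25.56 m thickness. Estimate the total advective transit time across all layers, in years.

1.98

With flow normal to the layers, continuity requires the same specific discharge q through every layer.
Σ(b_i/K_i) = 4.75/34.5 + 12.1/7.20 + 8.71/0.00696 = 1253 d.
q = Δh / Σ(b_i/K_i) = 9.00 / 1253 = 0.007181 m/day.
In each layer the seepage velocity is v_i = q/n_i, so the layer transit time is t_i = b_i·n_i / q:
  layer 1 (coarse sand): t_1 = 4.75 × 0.30 / 0.007181 = 198.4 d
  layer 2 (fine sand): t_2 = 12.1 × 0.24 / 0.007181 = 404.4 d
  layer 3 (silt): t_3 = 8.71 × 0.10 / 0.007181 = 121.3 d
Total t = Σ t_i = 724.1 days = 1.982 years.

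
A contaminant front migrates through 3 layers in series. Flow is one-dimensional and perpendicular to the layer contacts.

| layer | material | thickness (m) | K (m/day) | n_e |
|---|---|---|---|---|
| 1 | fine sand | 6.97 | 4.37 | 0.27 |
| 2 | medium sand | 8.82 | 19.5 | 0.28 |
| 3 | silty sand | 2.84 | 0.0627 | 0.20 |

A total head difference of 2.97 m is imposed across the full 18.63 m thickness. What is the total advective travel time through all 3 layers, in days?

78.4

With flow normal to the layers, continuity requires the same specific discharge q through every layer.
Σ(b_i/K_i) = 6.97/4.37 + 8.82/19.5 + 2.84/0.0627 = 47.34 d.
q = Δh / Σ(b_i/K_i) = 2.97 / 47.34 = 0.06273 m/day.
In each layer the seepage velocity is v_i = q/n_i, so the layer transit time is t_i = b_i·n_i / q:
  layer 1 (fine sand): t_1 = 6.97 × 0.27 / 0.06273 = 30.00 d
  layer 2 (medium sand): t_2 = 8.82 × 0.28 / 0.06273 = 39.37 d
  layer 3 (silty sand): t_3 = 2.84 × 0.20 / 0.06273 = 9.054 d
Total t = Σ t_i = 78.42 days.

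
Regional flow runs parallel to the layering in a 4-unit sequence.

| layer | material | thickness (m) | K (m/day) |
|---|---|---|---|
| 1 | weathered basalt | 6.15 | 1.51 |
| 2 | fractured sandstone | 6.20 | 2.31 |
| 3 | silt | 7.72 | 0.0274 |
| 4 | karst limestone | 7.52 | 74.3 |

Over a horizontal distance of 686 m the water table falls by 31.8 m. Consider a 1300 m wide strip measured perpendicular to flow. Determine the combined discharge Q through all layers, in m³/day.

35100

Flow is parallel to layering, so each bed carries its own Darcy discharge and the transmissivities add.
Σ(K_i·b_i) = 1.51×6.15 + 2.31×6.20 + 0.0274×7.72 + 74.3×7.52 = 582.6 m²/day.
Hydraulic gradient i = Δh / L = 31.8 / 686 = 0.04636.
Q = Σ(K_i·b_i) · W · i = 582.6 × 1300 × 0.04636 = 35106 m³/day.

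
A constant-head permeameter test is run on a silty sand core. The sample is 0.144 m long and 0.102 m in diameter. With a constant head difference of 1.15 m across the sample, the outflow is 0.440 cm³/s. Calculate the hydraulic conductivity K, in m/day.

Cross-sectional area A = π·(d/2)² = π × (0.102/2)² = 0.008171 m².
Convert discharge: 0.440 cm³/s = 4.400e-07 m³/s.
Darcy's law rearranged: K = Q·L / (A·Δh) = 4.400e-07 × 0.144 / (0.008171 × 1.15) = 6.743e-06 m/s = 0.5826 m/day.

0.583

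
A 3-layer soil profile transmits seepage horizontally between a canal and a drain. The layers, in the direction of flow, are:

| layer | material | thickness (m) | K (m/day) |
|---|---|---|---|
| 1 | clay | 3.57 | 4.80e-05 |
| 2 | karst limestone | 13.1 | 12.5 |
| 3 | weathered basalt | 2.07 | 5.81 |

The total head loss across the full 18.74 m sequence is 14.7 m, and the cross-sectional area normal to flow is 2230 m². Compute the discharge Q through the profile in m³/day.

0.441

Flow is perpendicular to layering, so the layers act in series and the equivalent K is the thickness-weighted harmonic mean.
Total thickness L = 3.57 + 13.1 + 2.07 = 18.74 m.
Σ(b_i/K_i) = 3.57/4.80e-05 + 13.1/12.5 + 2.07/5.81 = 74376 d.
K_eq = L / Σ(b_i/K_i) = 18.74 / 74376 = 0.0002520 m/day.
Q = K_eq · A · (Δh/L) = 0.0002520 × 2230 × (14.7/18.74) = 0.4407 m³/day.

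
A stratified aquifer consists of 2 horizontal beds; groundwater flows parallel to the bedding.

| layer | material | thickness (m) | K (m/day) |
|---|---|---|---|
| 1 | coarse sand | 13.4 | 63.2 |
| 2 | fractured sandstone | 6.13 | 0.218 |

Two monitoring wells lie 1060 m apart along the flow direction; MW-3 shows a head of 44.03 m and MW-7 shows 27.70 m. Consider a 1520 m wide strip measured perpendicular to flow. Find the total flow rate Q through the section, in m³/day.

19900

Flow is parallel to layering, so each bed carries its own Darcy discharge and the transmissivities add.
Σ(K_i·b_i) = 63.2×13.4 + 0.218×6.13 = 848.2 m²/day.
Hydraulic gradient i = (44.03 − 27.70) / 1060 = 16.33 / 1060 = 0.01541.
Q = Σ(K_i·b_i) · W · i = 848.2 × 1520 × 0.01541 = 19862 m³/day.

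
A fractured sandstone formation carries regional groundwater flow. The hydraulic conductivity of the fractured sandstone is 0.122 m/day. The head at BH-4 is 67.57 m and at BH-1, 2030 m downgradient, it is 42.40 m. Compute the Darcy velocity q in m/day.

0.00151

Hydraulic gradient i = (67.57 − 42.40) / 2030 = 25.17 / 2030 = 0.01240.
Specific discharge q = K · i = 0.1220 × 0.01240 = 0.001513 m/day.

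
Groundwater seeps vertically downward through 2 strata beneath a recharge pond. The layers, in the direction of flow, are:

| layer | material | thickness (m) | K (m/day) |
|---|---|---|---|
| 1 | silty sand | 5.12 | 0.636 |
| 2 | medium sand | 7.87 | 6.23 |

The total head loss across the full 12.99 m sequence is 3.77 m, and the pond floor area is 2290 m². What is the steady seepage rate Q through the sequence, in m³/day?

Flow is perpendicular to layering, so the layers act in series and the equivalent K is the thickness-weighted harmonic mean.
Total thickness L = 5.12 + 7.87 = 12.99 m.
Σ(b_i/K_i) = 5.12/0.636 + 7.87/6.23 = 9.314 d.
K_eq = L / Σ(b_i/K_i) = 12.99 / 9.314 = 1.395 m/day.
Q = K_eq · A · (Δh/L) = 1.395 × 2290 × (3.77/12.99) = 927.0 m³/day.

927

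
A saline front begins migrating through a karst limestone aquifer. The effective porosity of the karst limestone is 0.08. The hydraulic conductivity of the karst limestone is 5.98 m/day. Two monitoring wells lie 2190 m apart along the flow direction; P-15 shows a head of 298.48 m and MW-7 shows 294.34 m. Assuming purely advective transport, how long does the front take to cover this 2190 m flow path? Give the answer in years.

42.4

Hydraulic gradient i = (298.48 − 294.34) / 2190 = 4.14 / 2190 = 0.001890.
Darcy flux q = K · i = 5.980 × 0.001890 = 0.01130 m/day.
Seepage velocity v = q / n_e = 0.01130 / 0.08 = 0.1413 m/day.
Travel time t = L / v = 2190 / 0.1413 = 15498 days = 42.43 years.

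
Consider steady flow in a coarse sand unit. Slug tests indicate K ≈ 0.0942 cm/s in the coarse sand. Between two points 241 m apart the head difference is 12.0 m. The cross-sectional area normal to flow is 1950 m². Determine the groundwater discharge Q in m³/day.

7900

Convert K: 0.0942 cm/s × 864 = 81.39 m/day.
Hydraulic gradient i = Δh / L = 12.0 / 241 = 0.04979.
Darcy's law: Q = K · A · i = 81.39 × 1950 × 0.04979 = 7902 m³/day.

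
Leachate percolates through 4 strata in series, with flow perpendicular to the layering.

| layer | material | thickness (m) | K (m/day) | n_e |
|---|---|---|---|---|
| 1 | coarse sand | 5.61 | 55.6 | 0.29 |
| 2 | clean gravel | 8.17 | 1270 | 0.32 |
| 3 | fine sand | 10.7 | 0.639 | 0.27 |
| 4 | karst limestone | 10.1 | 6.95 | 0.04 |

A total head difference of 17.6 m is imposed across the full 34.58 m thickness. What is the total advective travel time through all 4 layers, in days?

With flow normal to the layers, continuity requires the same specific discharge q through every layer.
Σ(b_i/K_i) = 5.61/55.6 + 8.17/1270 + 10.7/0.639 + 10.1/6.95 = 18.31 d.
q = Δh / Σ(b_i/K_i) = 17.6 / 18.31 = 0.9615 m/day.
In each layer the seepage velocity is v_i = q/n_i, so the layer transit time is t_i = b_i·n_i / q:
  layer 1 (coarse sand): t_1 = 5.61 × 0.29 / 0.9615 = 1.692 d
  layer 2 (clean gravel): t_2 = 8.17 × 0.32 / 0.9615 = 2.719 d
  layer 3 (fine sand): t_3 = 10.7 × 0.27 / 0.9615 = 3.005 d
  layer 4 (karst limestone): t_4 = 10.1 × 0.04 / 0.9615 = 0.4202 d
Total t = Σ t_i = 7.836 days.

7.84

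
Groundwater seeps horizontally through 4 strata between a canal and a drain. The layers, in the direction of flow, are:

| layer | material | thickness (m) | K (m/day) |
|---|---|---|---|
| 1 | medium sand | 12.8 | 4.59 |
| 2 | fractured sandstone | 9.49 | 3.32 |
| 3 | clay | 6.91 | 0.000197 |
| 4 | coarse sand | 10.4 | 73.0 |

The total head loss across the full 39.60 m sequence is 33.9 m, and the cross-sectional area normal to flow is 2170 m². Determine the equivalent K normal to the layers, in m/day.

0.00113

Flow is perpendicular to layering, so the layers act in series and the equivalent K is the thickness-weighted harmonic mean.
Total thickness L = 12.8 + 9.49 + 6.91 + 10.4 = 39.60 m.
Σ(b_i/K_i) = 12.8/4.59 + 9.49/3.32 + 6.91/0.000197 + 10.4/73.0 = 35082 d.
K_eq = L / Σ(b_i/K_i) = 39.60 / 35082 = 0.001129 m/day.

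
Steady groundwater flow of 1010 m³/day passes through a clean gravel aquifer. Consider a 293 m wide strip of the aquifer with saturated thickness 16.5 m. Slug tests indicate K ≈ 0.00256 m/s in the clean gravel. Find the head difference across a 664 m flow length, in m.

Convert K: 0.00256 m/s × 86400 = 221.2 m/day.
Cross-sectional area A = 293 × 16.5 = 4834 m².
From Q = K·A·i, i = Q / (K·A) = 1010 / (221.2 × 4834) = 0.0009445.
Head loss Δh = i · L = 0.0009445 × 664 = 0.6272 m.

0.627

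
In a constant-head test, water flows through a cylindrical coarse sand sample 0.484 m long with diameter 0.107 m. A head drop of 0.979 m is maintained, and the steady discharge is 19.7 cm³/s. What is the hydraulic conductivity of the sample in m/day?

93.6

Cross-sectional area A = π·(d/2)² = π × (0.107/2)² = 0.008992 m².
Convert discharge: 19.7 cm³/s = 1.970e-05 m³/s.
Darcy's law rearranged: K = Q·L / (A·Δh) = 1.970e-05 × 0.484 / (0.008992 × 0.979) = 0.001083 m/s = 93.58 m/day.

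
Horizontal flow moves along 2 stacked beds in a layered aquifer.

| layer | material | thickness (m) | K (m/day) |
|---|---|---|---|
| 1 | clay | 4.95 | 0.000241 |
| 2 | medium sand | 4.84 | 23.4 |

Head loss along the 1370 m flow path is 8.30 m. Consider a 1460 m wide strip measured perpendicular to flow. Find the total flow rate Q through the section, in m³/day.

1000

Flow is parallel to layering, so each bed carries its own Darcy discharge and the transmissivities add.
Σ(K_i·b_i) = 0.000241×4.95 + 23.4×4.84 = 113.3 m²/day.
Hydraulic gradient i = Δh / L = 8.30 / 1370 = 0.006058.
Q = Σ(K_i·b_i) · W · i = 113.3 × 1460 × 0.006058 = 1002 m³/day.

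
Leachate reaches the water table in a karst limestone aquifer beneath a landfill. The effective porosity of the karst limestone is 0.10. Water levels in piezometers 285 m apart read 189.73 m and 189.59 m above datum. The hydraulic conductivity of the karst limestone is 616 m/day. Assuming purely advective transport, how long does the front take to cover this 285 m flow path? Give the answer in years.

0.258

Hydraulic gradient i = (189.73 − 189.59) / 285 = 0.14 / 285 = 0.0004912.
Darcy flux q = K · i = 616.0 × 0.0004912 = 0.3026 m/day.
Seepage velocity v = q / n_e = 0.3026 / 0.10 = 3.026 m/day.
Travel time t = L / v = 285 / 3.026 = 94.18 days = 0.2579 years.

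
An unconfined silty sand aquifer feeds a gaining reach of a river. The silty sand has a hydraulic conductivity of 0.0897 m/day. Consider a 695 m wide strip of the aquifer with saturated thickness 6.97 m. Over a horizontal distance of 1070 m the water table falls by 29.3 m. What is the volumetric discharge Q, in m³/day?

Cross-sectional area A = 695 × 6.97 = 4844 m².
Hydraulic gradient i = Δh / L = 29.3 / 1070 = 0.02738.
Darcy's law: Q = K · A · i = 0.08970 × 4844 × 0.02738 = 11.90 m³/day.

11.9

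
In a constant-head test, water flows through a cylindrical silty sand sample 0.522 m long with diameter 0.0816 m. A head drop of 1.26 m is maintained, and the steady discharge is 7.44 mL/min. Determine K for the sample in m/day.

Cross-sectional area A = π·(d/2)² = π × (0.0816/2)² = 0.005230 m².
Convert discharge: 7.44 mL/min = 1.240e-07 m³/s.
Darcy's law rearranged: K = Q·L / (A·Δh) = 1.240e-07 × 0.522 / (0.005230 × 1.26) = 9.823e-06 m/s = 0.8487 m/day.

0.849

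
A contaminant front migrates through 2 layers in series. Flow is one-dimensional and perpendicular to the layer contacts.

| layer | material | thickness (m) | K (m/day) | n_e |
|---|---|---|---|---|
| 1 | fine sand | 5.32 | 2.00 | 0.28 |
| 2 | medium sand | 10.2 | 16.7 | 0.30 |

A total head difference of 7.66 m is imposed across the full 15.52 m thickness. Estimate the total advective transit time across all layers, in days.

1.94

With flow normal to the layers, continuity requires the same specific discharge q through every layer.
Σ(b_i/K_i) = 5.32/2.00 + 10.2/16.7 = 3.271 d.
q = Δh / Σ(b_i/K_i) = 7.66 / 3.271 = 2.342 m/day.
In each layer the seepage velocity is v_i = q/n_i, so the layer transit time is t_i = b_i·n_i / q:
  layer 1 (fine sand): t_1 = 5.32 × 0.28 / 2.342 = 0.6361 d
  layer 2 (medium sand): t_2 = 10.2 × 0.30 / 2.342 = 1.307 d
Total t = Σ t_i = 1.943 days.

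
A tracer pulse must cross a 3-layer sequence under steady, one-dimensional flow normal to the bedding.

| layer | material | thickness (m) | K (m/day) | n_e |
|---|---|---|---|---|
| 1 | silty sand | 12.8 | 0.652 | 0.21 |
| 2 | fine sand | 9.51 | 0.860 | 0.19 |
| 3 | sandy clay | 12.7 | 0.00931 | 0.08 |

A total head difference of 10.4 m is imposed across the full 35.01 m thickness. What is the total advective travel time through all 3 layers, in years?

2.02

With flow normal to the layers, continuity requires the same specific discharge q through every layer.
Σ(b_i/K_i) = 12.8/0.652 + 9.51/0.860 + 12.7/0.00931 = 1395 d.
q = Δh / Σ(b_i/K_i) = 10.4 / 1395 = 0.007456 m/day.
In each layer the seepage velocity is v_i = q/n_i, so the layer transit time is t_i = b_i·n_i / q:
  layer 1 (silty sand): t_1 = 12.8 × 0.21 / 0.007456 = 360.5 d
  layer 2 (fine sand): t_2 = 9.51 × 0.19 / 0.007456 = 242.3 d
  layer 3 (sandy clay): t_3 = 12.7 × 0.08 / 0.007456 = 136.3 d
Total t = Σ t_i = 739.1 days = 2.024 years.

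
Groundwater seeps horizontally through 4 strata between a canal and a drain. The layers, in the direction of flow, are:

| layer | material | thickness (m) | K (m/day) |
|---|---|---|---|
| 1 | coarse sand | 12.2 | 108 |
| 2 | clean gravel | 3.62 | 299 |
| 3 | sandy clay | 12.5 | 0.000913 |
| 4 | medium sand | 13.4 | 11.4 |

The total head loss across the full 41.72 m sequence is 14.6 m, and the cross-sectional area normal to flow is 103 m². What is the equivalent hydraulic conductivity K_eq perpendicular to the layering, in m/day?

0.00305

Flow is perpendicular to layering, so the layers act in series and the equivalent K is the thickness-weighted harmonic mean.
Total thickness L = 12.2 + 3.62 + 12.5 + 13.4 = 41.72 m.
Σ(b_i/K_i) = 12.2/108 + 3.62/299 + 12.5/0.000913 + 13.4/11.4 = 13692 d.
K_eq = L / Σ(b_i/K_i) = 41.72 / 13692 = 0.003047 m/day.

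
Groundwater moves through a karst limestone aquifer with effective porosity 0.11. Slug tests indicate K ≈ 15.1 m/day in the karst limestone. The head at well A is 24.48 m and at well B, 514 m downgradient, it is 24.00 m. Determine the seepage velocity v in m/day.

Hydraulic gradient i = (24.48 − 24.00) / 514 = 0.48 / 514 = 0.0009339.
Darcy flux q = K · i = 15.10 × 0.0009339 = 0.01410 m/day.
Seepage velocity v = q / n_e = 0.01410 / 0.11 = 0.1282 m/day.

0.128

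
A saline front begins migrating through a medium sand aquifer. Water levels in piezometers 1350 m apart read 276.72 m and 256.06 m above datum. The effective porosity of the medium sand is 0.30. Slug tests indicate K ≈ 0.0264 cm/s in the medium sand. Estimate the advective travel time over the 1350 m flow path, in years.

Convert K: 0.0264 cm/s × 864 = 22.81 m/day.
Hydraulic gradient i = (276.72 − 256.06) / 1350 = 20.66 / 1350 = 0.01530.
Darcy flux q = K · i = 22.81 × 0.01530 = 0.3491 m/day.
Seepage velocity v = q / n_e = 0.3491 / 0.30 = 1.164 m/day.
Travel time t = L / v = 1350 / 1.164 = 1160 days = 3.177 years.

3.18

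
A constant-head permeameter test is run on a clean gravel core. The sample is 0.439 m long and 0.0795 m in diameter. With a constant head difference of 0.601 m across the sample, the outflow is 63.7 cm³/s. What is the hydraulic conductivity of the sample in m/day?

810

Cross-sectional area A = π·(d/2)² = π × (0.0795/2)² = 0.004964 m².
Convert discharge: 63.7 cm³/s = 6.370e-05 m³/s.
Darcy's law rearranged: K = Q·L / (A·Δh) = 6.370e-05 × 0.439 / (0.004964 × 0.601) = 0.009374 m/s = 809.9 m/day.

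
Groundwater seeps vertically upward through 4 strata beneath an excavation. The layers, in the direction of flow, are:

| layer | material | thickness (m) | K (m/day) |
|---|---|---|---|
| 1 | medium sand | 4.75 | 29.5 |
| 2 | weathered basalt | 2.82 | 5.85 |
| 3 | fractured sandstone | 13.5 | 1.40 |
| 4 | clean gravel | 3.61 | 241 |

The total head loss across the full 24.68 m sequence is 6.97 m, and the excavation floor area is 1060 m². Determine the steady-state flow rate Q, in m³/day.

Flow is perpendicular to layering, so the layers act in series and the equivalent K is the thickness-weighted harmonic mean.
Total thickness L = 4.75 + 2.82 + 13.5 + 3.61 = 24.68 m.
Σ(b_i/K_i) = 4.75/29.5 + 2.82/5.85 + 13.5/1.40 + 3.61/241 = 10.30 d.
K_eq = L / Σ(b_i/K_i) = 24.68 / 10.30 = 2.396 m/day.
Q = K_eq · A · (Δh/L) = 2.396 × 1060 × (6.97/24.68) = 717.2 m³/day.

717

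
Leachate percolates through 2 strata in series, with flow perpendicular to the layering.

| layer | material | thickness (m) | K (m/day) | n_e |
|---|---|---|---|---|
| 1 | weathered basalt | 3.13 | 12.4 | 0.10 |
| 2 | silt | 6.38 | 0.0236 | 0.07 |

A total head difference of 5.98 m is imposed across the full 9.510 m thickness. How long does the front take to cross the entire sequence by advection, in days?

With flow normal to the layers, continuity requires the same specific discharge q through every layer.
Σ(b_i/K_i) = 3.13/12.4 + 6.38/0.0236 = 270.6 d.
q = Δh / Σ(b_i/K_i) = 5.98 / 270.6 = 0.02210 m/day.
In each layer the seepage velocity is v_i = q/n_i, so the layer transit time is t_i = b_i·n_i / q:
  layer 1 (weathered basalt): t_1 = 3.13 × 0.10 / 0.02210 = 14.16 d
  layer 2 (silt): t_2 = 6.38 × 0.07 / 0.02210 = 20.21 d
Total t = Σ t_i = 34.37 days.

34.4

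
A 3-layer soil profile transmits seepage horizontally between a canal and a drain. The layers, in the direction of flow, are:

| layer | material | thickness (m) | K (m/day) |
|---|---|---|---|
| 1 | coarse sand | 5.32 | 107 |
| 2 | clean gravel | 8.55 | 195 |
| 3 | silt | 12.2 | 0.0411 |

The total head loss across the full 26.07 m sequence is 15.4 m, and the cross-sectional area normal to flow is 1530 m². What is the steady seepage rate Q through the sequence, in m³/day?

Flow is perpendicular to layering, so the layers act in series and the equivalent K is the thickness-weighted harmonic mean.
Total thickness L = 5.32 + 8.55 + 12.2 = 26.07 m.
Σ(b_i/K_i) = 5.32/107 + 8.55/195 + 12.2/0.0411 = 296.9 d.
K_eq = L / Σ(b_i/K_i) = 26.07 / 296.9 = 0.08780 m/day.
Q = K_eq · A · (Δh/L) = 0.08780 × 1530 × (15.4/26.07) = 79.35 m³/day.

79.4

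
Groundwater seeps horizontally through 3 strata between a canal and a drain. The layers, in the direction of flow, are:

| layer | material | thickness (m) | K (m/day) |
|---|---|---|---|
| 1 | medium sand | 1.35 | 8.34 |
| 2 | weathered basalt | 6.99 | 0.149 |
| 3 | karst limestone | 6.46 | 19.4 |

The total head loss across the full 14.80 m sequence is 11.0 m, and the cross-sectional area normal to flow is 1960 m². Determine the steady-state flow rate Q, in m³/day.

455

Flow is perpendicular to layering, so the layers act in series and the equivalent K is the thickness-weighted harmonic mean.
Total thickness L = 1.35 + 6.99 + 6.46 = 14.80 m.
Σ(b_i/K_i) = 1.35/8.34 + 6.99/0.149 + 6.46/19.4 = 47.41 d.
K_eq = L / Σ(b_i/K_i) = 14.80 / 47.41 = 0.3122 m/day.
Q = K_eq · A · (Δh/L) = 0.3122 × 1960 × (11.0/14.80) = 454.8 m³/day.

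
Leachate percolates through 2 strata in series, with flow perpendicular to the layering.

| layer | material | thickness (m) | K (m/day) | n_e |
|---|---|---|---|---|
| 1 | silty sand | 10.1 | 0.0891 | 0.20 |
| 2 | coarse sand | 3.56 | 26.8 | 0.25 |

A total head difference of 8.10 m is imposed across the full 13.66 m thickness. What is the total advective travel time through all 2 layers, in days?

40.8

With flow normal to the layers, continuity requires the same specific discharge q through every layer.
Σ(b_i/K_i) = 10.1/0.0891 + 3.56/26.8 = 113.5 d.
q = Δh / Σ(b_i/K_i) = 8.10 / 113.5 = 0.07137 m/day.
In each layer the seepage velocity is v_i = q/n_i, so the layer transit time is t_i = b_i·n_i / q:
  layer 1 (silty sand): t_1 = 10.1 × 0.20 / 0.07137 = 28.30 d
  layer 2 (coarse sand): t_2 = 3.56 × 0.25 / 0.07137 = 12.47 d
Total t = Σ t_i = 40.77 days.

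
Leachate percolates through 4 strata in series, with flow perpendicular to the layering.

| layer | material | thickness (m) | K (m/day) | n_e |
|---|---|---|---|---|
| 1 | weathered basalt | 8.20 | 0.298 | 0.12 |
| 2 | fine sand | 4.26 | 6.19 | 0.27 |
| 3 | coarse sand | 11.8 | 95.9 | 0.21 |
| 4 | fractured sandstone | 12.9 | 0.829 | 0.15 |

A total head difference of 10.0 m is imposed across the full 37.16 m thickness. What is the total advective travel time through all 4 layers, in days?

28.7

With flow normal to the layers, continuity requires the same specific discharge q through every layer.
Σ(b_i/K_i) = 8.20/0.298 + 4.26/6.19 + 11.8/95.9 + 12.9/0.829 = 43.89 d.
q = Δh / Σ(b_i/K_i) = 10.0 / 43.89 = 0.2278 m/day.
In each layer the seepage velocity is v_i = q/n_i, so the layer transit time is t_i = b_i·n_i / q:
  layer 1 (weathered basalt): t_1 = 8.20 × 0.12 / 0.2278 = 4.319 d
  layer 2 (fine sand): t_2 = 4.26 × 0.27 / 0.2278 = 5.048 d
  layer 3 (coarse sand): t_3 = 11.8 × 0.21 / 0.2278 = 10.88 d
  layer 4 (fractured sandstone): t_4 = 12.9 × 0.15 / 0.2278 = 8.493 d
Total t = Σ t_i = 28.73 days.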